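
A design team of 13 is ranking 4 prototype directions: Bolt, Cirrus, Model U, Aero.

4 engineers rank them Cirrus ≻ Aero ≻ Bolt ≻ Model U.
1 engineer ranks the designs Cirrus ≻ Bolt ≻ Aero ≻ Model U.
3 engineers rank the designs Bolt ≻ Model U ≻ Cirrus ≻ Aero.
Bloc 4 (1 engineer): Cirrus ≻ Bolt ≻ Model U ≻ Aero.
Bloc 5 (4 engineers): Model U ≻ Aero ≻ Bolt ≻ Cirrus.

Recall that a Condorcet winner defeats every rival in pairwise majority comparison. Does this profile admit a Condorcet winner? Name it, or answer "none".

none

Head-to-head results (13 engineers):
Bolt vs Cirrus: Bolt, 7–6.
Bolt vs Model U: Bolt wins 9–4.
Bolt vs Aero: Aero wins 8–5.
Cirrus–Model U: Model U 7–6.
Cirrus–Aero: Cirrus 9–4.
Model U vs Aero: Model U, 8–5.
Each design drops at least one matchup (Bolt loses to Aero; Cirrus loses to Bolt; Model U loses to Bolt; Aero loses to Cirrus); the cycle Bolt beats Cirrus beats Aero beats Bolt rules out a Condorcet winner.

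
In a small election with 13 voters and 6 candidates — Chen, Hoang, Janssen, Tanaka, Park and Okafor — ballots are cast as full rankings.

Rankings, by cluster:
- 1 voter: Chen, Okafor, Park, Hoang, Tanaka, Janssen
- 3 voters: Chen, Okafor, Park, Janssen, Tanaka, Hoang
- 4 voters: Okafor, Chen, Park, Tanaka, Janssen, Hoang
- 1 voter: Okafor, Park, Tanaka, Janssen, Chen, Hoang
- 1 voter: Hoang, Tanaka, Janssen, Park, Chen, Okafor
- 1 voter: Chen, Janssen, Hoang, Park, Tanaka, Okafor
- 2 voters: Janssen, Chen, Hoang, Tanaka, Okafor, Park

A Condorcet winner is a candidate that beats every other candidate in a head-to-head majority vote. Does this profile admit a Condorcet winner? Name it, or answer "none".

Chen

Head-to-head results (13 voters):
Chen vs Hoang: 1+3+4+1+1+2 = 12 for Chen, 1 for Hoang — Chen by 12–1.
Chen vs Janssen: 1+3+4+1 = 9 for Chen, 4 for Janssen — Chen by 9–4.
Chen vs Tanaka: 1+3+4+1+2 = 11 for Chen, 2 for Tanaka — Chen by 11–2.
Chen vs Park: Chen is ranked higher on 1+3+4+1+2 = 11 ballots, Park on 2. Chen wins 11–2.
Chen vs Okafor: Chen is ranked higher on 1+3+1+1+2 = 8 ballots, Okafor on 5. Chen wins 8–5.
Hoang vs Janssen: Hoang preferred on 1+1 = 2 ballots; Janssen wins 11–2.
Hoang vs Tanaka: Hoang is ranked higher on 1+1+1+2 = 5 ballots, Tanaka on 8. Tanaka wins 8–5.
Hoang vs Park: 4 to 9, Park.
Hoang vs Okafor: Hoang is ranked higher on 1+1+2 = 4 ballots, Okafor on 9. Okafor wins 9–4.
Janssen vs Tanaka: Janssen preferred on 3+1+2 = 6 ballots; Tanaka wins 7–6.
Janssen vs Park: 4 to 9, Park.
Janssen vs Okafor: 1+1+2 = 4 for Janssen, 9 for Okafor — Okafor by 9–4.
Tanaka vs Park: 3 to 10, Park.
Tanaka vs Okafor: Tanaka is ranked higher on 1+1+2 = 4 ballots, Okafor on 9. Okafor wins 9–4.
Park vs Okafor: 1+1 = 2 for Park, 11 for Okafor — Okafor by 11–2.
Chen defeats every rival head-to-head and is the Condorcet winner.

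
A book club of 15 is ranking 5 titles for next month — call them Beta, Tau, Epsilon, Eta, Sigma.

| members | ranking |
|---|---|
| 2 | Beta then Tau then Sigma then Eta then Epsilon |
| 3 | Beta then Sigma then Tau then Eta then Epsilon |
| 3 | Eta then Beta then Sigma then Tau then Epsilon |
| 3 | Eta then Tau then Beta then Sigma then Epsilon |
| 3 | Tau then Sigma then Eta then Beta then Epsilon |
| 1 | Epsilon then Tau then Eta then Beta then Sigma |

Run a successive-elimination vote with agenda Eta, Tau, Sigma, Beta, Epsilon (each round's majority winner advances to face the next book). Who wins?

Beta

Round 1: Eta vs Tau — 6–9, Tau advances.
Round 2: Tau vs Sigma — 9–6, Tau advances.
Round 3: Tau vs Beta — 7–8, Beta advances.
Round 4: Beta vs Epsilon — 14–1, Beta advances.
The agenda winner is Beta.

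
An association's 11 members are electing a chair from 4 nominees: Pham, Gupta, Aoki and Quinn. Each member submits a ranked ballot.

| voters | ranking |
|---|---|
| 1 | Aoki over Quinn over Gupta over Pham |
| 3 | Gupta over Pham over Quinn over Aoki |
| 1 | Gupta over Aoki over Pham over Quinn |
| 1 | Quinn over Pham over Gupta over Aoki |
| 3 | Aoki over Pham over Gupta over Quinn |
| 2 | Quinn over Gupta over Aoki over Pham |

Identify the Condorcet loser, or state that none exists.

Head-to-head results (11 voters):
Pham vs Gupta: Pham preferred on 1+3 = 4 ballots; Gupta wins 7–4.
Pham vs Aoki: Aoki, 7–4.
Pham–Quinn: Pham 7–4.
Gupta vs Aoki: Gupta, 7–4.
Gupta–Quinn: Gupta 7–4.
Aoki vs Quinn: Quinn, 6–5.
Each candidate has at least one pairwise win (Pham beats Quinn; Gupta beats Pham; Aoki beats Pham; Quinn beats Aoki) — no Condorcet loser.

none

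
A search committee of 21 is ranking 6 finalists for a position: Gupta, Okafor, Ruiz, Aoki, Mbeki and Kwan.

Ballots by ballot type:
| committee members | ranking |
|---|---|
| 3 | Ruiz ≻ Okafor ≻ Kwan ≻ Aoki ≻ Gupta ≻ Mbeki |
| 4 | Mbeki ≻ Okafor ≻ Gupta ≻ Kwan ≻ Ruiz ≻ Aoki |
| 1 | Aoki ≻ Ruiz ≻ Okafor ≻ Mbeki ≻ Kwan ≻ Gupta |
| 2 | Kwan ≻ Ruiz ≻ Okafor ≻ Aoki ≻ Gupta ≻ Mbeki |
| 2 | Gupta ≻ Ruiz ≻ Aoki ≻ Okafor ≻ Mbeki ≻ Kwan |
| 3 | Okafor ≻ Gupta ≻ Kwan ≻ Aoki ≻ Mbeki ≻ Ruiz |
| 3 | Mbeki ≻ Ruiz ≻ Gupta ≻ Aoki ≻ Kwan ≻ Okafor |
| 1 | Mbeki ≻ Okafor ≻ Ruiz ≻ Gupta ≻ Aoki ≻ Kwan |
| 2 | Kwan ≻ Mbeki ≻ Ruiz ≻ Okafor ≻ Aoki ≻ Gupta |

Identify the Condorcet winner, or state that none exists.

Check each pair by majority over 21 ballots:
Gupta vs Okafor: 5 to 16, Okafor.
Gupta vs Ruiz: Gupta preferred on 4+2+3 = 9 ballots; Ruiz wins 12–9.
Gupta vs Aoki: 13 to 8, Gupta.
Gupta vs Mbeki: 10 to 11, Mbeki.
Gupta vs Kwan: Gupta is ranked higher on 4+2+3+3+1 = 13 ballots, Kwan on 8. Gupta wins 13–8.
Okafor vs Ruiz: 8 to 13, Ruiz.
Okafor vs Aoki: 3+4+2+3+1+2 = 15 for Okafor, 6 for Aoki — Okafor by 15–6.
Okafor vs Mbeki: 11 to 10, Okafor.
Okafor vs Kwan: 14 to 7, Okafor.
Ruiz vs Aoki: Ruiz is ranked higher on 17 ballots, Aoki on 4. Ruiz wins 17–4.
Ruiz vs Mbeki: Ruiz is ranked higher on 3+1+2+2 = 8 ballots, Mbeki on 13. Mbeki wins 13–8.
Ruiz vs Kwan: 3+1+2+3+1 = 10 for Ruiz, 11 for Kwan — Kwan by 11–10.
Aoki vs Mbeki: 3+1+2+2+3 = 11 for Aoki, 10 for Mbeki — Aoki by 11–10.
Aoki vs Kwan: Aoki preferred on 1+2+3+1 = 7 ballots; Kwan wins 14–7.
Mbeki vs Kwan: Mbeki preferred on 4+1+2+3+1 = 11 ballots; Mbeki wins 11–10.
Every candidate loses at least once (Gupta loses to Okafor; Okafor loses to Ruiz; Ruiz loses to Mbeki; Aoki loses to Gupta; Mbeki loses to Okafor; Kwan loses to Gupta). The majority relation contains the cycle Gupta → Aoki → Mbeki → Gupta, so there is no Condorcet winner.

none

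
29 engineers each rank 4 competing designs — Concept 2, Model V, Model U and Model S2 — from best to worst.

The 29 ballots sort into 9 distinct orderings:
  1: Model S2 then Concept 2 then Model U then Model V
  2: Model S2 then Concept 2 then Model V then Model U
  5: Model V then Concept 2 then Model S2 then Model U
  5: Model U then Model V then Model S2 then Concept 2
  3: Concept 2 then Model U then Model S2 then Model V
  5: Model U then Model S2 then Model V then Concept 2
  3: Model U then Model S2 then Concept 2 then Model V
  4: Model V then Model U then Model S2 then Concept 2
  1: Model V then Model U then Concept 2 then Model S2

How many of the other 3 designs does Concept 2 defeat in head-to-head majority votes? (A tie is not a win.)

0

Concept 2 against each rival (29 engineers):
Concept 2–Model V: Model V 20–9.
Concept 2 vs Model U: Model U, 18–11.
Concept 2 vs Model S2: 9 to 20, Model S2.
Concept 2 beats no one; loses to Model V, Model U, Model S2 — 0 pairwise wins.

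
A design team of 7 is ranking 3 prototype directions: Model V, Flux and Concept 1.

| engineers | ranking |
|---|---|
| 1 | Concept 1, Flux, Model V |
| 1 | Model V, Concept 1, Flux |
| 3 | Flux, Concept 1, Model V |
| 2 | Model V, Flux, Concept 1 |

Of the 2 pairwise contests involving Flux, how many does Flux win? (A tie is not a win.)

2

Flux against each rival (7 engineers):
Flux vs Model V: Flux wins 4–3.
Flux vs Concept 1: 3+2 = 5 for Flux, 2 for Concept 1 — Flux by 5–2.
Flux beats Model V, Concept 1 — 2 pairwise wins.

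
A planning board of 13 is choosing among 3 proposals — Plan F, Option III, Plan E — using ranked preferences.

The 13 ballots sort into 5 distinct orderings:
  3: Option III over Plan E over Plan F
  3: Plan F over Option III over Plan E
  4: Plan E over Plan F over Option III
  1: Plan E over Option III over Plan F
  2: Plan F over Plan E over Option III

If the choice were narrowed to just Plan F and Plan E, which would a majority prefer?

Ballots ranking Plan F above Plan E: 3 + 2 = 5.
Ballots ranking Plan E above Plan F: 13 − 5 = 8.
Plan E wins the head-to-head 8–5.

Plan E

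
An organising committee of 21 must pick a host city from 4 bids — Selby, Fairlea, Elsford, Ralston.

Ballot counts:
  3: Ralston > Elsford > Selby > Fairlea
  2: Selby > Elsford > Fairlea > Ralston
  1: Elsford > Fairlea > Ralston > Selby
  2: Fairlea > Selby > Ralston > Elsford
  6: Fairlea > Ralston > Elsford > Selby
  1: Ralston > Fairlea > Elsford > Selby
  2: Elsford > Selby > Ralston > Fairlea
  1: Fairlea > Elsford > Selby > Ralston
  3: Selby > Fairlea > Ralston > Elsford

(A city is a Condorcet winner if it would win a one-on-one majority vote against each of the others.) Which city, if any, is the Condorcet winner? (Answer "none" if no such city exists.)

Fairlea

Head-to-head results (21 organisers):
Selby–Fairlea: Fairlea 11–10.
Selby vs Elsford: Elsford, 14–7.
Selby vs Ralston: Ralston wins 11–10.
Fairlea–Elsford: Fairlea 13–8.
Fairlea vs Ralston: Fairlea wins 15–6.
Elsford vs Ralston: Ralston wins 15–6.
Fairlea defeats every rival head-to-head and is the Condorcet winner.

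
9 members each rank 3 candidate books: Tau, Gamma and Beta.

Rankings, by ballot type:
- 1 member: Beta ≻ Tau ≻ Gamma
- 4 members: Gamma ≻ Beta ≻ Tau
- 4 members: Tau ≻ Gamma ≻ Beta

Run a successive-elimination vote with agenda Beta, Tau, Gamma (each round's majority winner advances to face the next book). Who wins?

Round 1: Beta vs Tau — 5–4, Beta advances.
Round 2: Beta vs Gamma — 1–8, Gamma advances.
Gamma survives the agenda.

Gamma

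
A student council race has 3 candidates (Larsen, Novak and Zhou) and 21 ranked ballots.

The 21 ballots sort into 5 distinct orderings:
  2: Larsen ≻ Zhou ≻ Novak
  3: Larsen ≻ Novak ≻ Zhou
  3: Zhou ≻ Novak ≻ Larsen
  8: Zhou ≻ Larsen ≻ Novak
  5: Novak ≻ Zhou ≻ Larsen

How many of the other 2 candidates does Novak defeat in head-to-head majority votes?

Novak against each rival (21 voters):
Novak vs Larsen: Novak preferred on 3+5 = 8 ballots; Larsen wins 13–8.
Novak–Zhou: Zhou 13–8.
Novak beats no one; loses to Larsen, Zhou — 0 pairwise wins.

0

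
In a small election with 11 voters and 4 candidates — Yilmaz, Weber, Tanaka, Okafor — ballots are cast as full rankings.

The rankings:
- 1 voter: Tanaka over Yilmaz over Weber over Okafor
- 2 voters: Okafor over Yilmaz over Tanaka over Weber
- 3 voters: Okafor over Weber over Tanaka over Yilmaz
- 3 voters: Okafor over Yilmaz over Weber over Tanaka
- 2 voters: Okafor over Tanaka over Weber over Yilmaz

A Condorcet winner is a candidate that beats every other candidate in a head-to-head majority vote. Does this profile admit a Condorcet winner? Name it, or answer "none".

Okafor

Pairwise majorities:
Yilmaz–Weber: Yilmaz 6–5.
Yilmaz–Tanaka: Tanaka 6–5.
Yilmaz vs Okafor: Okafor wins 10–1.
Weber vs Tanaka: Weber, 6–5.
Weber vs Okafor: Okafor wins 10–1.
Tanaka–Okafor: Okafor 10–1.
Only Okafor has no losses; Okafor is the Condorcet winner.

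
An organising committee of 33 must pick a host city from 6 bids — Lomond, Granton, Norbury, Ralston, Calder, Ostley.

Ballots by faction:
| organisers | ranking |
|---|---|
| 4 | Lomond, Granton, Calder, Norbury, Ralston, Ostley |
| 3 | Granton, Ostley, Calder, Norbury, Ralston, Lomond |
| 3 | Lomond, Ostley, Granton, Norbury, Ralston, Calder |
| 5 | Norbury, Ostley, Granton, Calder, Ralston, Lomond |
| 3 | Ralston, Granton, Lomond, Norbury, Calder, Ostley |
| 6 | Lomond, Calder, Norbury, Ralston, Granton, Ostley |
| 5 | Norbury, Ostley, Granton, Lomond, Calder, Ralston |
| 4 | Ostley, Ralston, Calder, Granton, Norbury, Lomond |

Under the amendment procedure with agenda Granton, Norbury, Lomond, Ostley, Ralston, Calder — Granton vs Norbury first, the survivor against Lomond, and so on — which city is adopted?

Round 1: Granton vs Norbury — 17–16, Granton advances.
Round 2: Granton vs Lomond — 20–13, Granton advances.
Round 3: Granton vs Ostley — 16–17, Ostley advances.
Round 4: Ostley vs Ralston — 20–13, Ostley advances.
Round 5: Ostley vs Calder — 20–13, Ostley advances.
The agenda winner is Ostley.

Ostley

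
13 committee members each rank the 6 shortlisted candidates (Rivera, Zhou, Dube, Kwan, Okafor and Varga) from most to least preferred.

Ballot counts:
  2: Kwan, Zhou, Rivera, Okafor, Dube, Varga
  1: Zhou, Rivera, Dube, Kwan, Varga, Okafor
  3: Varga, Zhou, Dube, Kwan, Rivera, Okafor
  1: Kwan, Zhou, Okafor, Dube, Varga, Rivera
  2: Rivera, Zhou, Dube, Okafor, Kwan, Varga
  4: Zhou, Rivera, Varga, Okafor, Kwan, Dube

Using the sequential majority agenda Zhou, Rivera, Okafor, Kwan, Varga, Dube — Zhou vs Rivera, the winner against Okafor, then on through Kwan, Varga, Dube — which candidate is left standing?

Round 1: Zhou vs Rivera — 11–2, Zhou advances.
Round 2: Zhou vs Okafor — 13–0, Zhou advances.
Round 3: Zhou vs Kwan — 10–3, Zhou advances.
Round 4: Zhou vs Varga — 10–3, Zhou advances.
Round 5: Zhou vs Dube — 13–0, Zhou advances.
The agenda winner is Zhou.

Zhou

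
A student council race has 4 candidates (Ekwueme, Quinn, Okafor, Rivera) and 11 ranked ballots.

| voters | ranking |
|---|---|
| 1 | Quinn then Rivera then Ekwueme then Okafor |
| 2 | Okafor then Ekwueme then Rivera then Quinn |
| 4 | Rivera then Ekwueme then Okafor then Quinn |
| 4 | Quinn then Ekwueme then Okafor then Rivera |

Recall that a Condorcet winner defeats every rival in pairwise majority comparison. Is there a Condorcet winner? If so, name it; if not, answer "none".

Ekwueme

Pairwise majorities:
Ekwueme vs Quinn: Ekwueme preferred on 2+4 = 6 ballots; Ekwueme wins 6–5.
Ekwueme vs Okafor: 1+4+4 = 9 for Ekwueme, 2 for Okafor — Ekwueme by 9–2.
Ekwueme vs Rivera: 6 to 5, Ekwueme.
Quinn vs Okafor: Quinn preferred on 1+4 = 5 ballots; Okafor wins 6–5.
Quinn vs Rivera: Quinn is ranked higher on 1+4 = 5 ballots, Rivera on 6. Rivera wins 6–5.
Okafor vs Rivera: 2+4 = 6 for Okafor, 5 for Rivera — Okafor by 6–5.
Ekwueme wins every pairwise contest, so Ekwueme is the Condorcet winner.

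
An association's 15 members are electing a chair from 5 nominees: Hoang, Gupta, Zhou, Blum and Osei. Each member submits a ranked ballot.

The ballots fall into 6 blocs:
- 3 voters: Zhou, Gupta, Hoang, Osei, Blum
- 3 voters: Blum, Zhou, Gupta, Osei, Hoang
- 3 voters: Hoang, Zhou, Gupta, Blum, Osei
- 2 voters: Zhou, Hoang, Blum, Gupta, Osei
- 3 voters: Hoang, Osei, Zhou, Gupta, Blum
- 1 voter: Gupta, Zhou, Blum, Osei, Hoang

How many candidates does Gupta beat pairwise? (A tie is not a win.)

2

Gupta against each rival (15 voters):
Gupta vs Hoang: 3+3+1 = 7 for Gupta, 8 for Hoang — Hoang by 8–7.
Gupta vs Zhou: Zhou, 14–1.
Gupta–Blum: Gupta 10–5.
Gupta vs Osei: Gupta wins 12–3.
Gupta beats Blum, Osei; loses to Hoang, Zhou — 2 pairwise wins.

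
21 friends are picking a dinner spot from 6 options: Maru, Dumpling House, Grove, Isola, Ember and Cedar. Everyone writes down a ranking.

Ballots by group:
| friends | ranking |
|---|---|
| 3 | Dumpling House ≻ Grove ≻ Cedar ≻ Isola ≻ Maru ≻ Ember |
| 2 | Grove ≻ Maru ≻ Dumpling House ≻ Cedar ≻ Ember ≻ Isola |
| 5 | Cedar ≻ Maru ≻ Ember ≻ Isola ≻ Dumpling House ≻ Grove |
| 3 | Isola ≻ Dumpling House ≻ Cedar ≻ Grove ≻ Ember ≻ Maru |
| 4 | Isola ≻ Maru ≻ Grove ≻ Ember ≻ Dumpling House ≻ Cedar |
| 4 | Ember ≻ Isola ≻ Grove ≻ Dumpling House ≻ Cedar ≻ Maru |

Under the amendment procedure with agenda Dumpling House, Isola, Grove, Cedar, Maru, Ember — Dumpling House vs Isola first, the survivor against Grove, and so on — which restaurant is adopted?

Round 1: Dumpling House vs Isola — 5–16, Isola advances.
Round 2: Isola vs Grove — 16–5, Isola advances.
Round 3: Isola vs Cedar — 11–10, Isola advances.
Round 4: Isola vs Maru — 14–7, Isola advances.
Round 5: Isola vs Ember — 10–11, Ember advances.
The agenda winner is Ember.

Ember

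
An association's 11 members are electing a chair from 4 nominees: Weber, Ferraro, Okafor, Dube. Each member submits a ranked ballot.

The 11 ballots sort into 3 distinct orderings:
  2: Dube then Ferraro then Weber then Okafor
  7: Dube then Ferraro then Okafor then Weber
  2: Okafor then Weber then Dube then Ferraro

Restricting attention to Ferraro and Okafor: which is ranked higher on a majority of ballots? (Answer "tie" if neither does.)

Ferraro

Ballots ranking Ferraro above Okafor: 2 + 7 = 9.
Ballots ranking Okafor above Ferraro: 11 − 9 = 2.
Ferraro wins the head-to-head 9–2.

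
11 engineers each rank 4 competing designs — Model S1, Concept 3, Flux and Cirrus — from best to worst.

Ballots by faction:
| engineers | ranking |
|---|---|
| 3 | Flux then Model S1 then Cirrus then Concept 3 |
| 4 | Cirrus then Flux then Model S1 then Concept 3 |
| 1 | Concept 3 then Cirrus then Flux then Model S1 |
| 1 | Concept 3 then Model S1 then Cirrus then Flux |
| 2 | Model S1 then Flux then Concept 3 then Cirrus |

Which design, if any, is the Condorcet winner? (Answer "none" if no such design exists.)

none

Head-to-head results (11 engineers):
Model S1 vs Concept 3: Model S1, 9–2.
Model S1–Flux: Flux 8–3.
Model S1–Cirrus: Model S1 6–5.
Concept 3 vs Flux: Concept 3 is ranked higher on 1+1 = 2 ballots, Flux on 9. Flux wins 9–2.
Concept 3–Cirrus: Cirrus 7–4.
Flux–Cirrus: Cirrus 6–5.
Each design drops at least one matchup (Model S1 loses to Flux; Concept 3 loses to Model S1; Flux loses to Cirrus; Cirrus loses to Model S1); the cycle Model S1 → Cirrus → Flux → Model S1 rules out a Condorcet winner.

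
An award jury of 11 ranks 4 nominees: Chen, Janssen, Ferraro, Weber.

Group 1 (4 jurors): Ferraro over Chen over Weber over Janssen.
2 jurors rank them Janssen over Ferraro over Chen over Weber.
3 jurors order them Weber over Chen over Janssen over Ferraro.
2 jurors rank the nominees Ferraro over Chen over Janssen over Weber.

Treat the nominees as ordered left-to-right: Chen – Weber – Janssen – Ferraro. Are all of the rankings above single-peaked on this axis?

no

Axis positions: Chen=1, Weber=2, Janssen=3, Ferraro=4.
Group 1: ranking walks positions 4-1-2-3; Chen is ranked above Janssen even though Janssen lies between Chen and the peak Ferraro on the axis — preferences dip and rise again. Not single-peaked.
Group 2: ranking walks positions 3-4-1-2; Chen is ranked above Weber even though Weber lies between Chen and the peak Janssen on the axis — preferences dip and rise again. Not single-peaked.
Group 3 (peak Weber at position 2): ranking walks positions 2-1-3-4, expanding outward from the peak — single-peaked.
Group 4: ranking walks positions 4-1-3-2; Chen is ranked above Janssen even though Janssen lies between Chen and the peak Ferraro on the axis — preferences dip and rise again. Not single-peaked.
Group 1 violates single-peakedness, so the profile is not single-peaked on this axis.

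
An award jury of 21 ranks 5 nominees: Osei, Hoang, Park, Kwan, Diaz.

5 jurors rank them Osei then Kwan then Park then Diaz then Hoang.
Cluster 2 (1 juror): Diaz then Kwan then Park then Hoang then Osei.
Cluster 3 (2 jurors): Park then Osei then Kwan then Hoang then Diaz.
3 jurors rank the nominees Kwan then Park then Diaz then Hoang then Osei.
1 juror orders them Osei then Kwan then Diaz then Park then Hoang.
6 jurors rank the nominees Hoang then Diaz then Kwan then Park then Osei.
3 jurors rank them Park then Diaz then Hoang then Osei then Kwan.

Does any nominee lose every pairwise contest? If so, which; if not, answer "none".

Head-to-head results (21 jurors):
Osei vs Hoang: Osei preferred on 5+2+1 = 8 ballots; Hoang wins 13–8.
Osei vs Park: Park wins 15–6.
Osei–Kwan: Osei 11–10.
Osei–Diaz: Diaz 13–8.
Hoang–Park: Park 15–6.
Hoang vs Kwan: Kwan, 12–9.
Hoang vs Diaz: 8 to 13, Diaz.
Park vs Kwan: Park is ranked higher on 2+3 = 5 ballots, Kwan on 16. Kwan wins 16–5.
Park vs Diaz: Park, 13–8.
Kwan–Diaz: Kwan 11–10.
Each nominee has at least one pairwise win (Osei beats Kwan; Hoang beats Osei; Park beats Osei; Kwan beats Hoang; Diaz beats Osei) — no Condorcet loser.

none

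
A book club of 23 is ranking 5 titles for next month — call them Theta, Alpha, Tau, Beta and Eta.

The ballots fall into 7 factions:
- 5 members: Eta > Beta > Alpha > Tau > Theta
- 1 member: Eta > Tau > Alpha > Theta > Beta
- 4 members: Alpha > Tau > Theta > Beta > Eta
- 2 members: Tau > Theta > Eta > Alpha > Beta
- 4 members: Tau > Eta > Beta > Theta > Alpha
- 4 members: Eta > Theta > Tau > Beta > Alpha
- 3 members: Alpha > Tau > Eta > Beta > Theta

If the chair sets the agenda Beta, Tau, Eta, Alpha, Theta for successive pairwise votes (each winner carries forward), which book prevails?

Alpha

Round 1: Beta vs Tau — 5–18, Tau advances.
Round 2: Tau vs Eta — 13–10, Tau advances.
Round 3: Tau vs Alpha — 11–12, Alpha advances.
Round 4: Alpha vs Theta — 13–10, Alpha advances.
Alpha survives the agenda.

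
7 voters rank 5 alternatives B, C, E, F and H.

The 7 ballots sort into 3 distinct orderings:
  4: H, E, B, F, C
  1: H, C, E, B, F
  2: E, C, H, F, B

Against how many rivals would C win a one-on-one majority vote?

C against each rival (7 voters):
C vs B: C is ranked higher on 1+2 = 3 ballots, B on 4. B wins 4–3.
C vs E: E wins 6–1.
C–F: F 4–3.
C vs H: C preferred on 2 ballots; H wins 5–2.
C beats no one; loses to B, E, F, H — 0 pairwise wins.

0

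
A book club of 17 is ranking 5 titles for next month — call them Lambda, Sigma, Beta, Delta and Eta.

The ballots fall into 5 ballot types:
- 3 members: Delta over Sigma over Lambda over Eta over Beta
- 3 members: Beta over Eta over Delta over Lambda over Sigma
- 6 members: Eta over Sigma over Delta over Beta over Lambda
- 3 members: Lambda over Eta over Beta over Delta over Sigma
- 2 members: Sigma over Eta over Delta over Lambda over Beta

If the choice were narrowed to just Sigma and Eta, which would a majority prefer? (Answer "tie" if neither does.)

Ballots ranking Sigma above Eta: 3 + 2 = 5.
Ballots ranking Eta above Sigma: 17 − 5 = 12.
Eta wins the head-to-head 12–5.

Eta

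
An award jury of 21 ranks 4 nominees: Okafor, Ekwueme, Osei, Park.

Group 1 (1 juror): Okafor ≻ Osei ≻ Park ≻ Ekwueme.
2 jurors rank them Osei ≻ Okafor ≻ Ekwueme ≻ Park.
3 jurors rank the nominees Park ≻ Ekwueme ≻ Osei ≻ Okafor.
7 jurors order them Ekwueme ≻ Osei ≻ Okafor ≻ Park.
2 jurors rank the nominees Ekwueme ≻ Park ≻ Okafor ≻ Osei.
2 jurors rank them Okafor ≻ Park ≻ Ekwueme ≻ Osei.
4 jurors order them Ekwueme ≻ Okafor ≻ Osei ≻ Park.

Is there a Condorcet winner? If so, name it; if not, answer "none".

Ekwueme

Pairwise majorities:
Okafor vs Ekwueme: Okafor preferred on 1+2+2 = 5 ballots; Ekwueme wins 16–5.
Okafor vs Osei: Osei, 12–9.
Okafor vs Park: Okafor is ranked higher on 1+2+7+2+4 = 16 ballots, Park on 5. Okafor wins 16–5.
Ekwueme vs Osei: Ekwueme, 18–3.
Ekwueme–Park: Ekwueme 15–6.
Osei vs Park: 1+2+7+4 = 14 for Osei, 7 for Park — Osei by 14–7.
Ekwueme beats each of Okafor, Osei, Park — Ekwueme is the Condorcet winner.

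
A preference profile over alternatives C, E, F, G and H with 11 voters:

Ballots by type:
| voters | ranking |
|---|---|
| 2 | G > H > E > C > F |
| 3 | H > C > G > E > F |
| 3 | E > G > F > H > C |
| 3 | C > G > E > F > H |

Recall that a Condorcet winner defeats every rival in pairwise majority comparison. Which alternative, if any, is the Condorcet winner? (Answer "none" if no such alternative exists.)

Head-to-head results (11 voters):
C vs E: 6 to 5, C.
C vs F: 8 to 3, C.
C vs G: C preferred on 3+3 = 6 ballots; C wins 6–5.
C vs H: C is ranked higher on 3 ballots, H on 8. H wins 8–3.
E vs F: 11 to 0, E.
E vs G: E is ranked higher on 3 ballots, G on 8. G wins 8–3.
E vs H: E preferred on 3+3 = 6 ballots; E wins 6–5.
F vs G: F preferred on 0 ballots; G wins 11–0.
F vs H: 6 to 5, F.
G vs H: G is ranked higher on 2+3+3 = 8 ballots, H on 3. G wins 8–3.
Every alternative loses at least once (C loses to H; E loses to C; F loses to C; G loses to C; H loses to E). The majority relation contains the cycle C beats E beats H beats C, so there is no Condorcet winner.

none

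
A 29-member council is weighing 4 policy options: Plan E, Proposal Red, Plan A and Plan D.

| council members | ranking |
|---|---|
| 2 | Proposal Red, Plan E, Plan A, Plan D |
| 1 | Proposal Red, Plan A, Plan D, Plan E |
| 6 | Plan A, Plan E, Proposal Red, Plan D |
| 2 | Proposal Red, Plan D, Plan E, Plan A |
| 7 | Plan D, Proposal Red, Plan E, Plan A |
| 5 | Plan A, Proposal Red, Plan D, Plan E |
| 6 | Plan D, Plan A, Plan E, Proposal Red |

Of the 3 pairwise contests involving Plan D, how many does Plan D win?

2

Plan D against each rival (29 council members):
Plan D vs Plan E: Plan D preferred on 1+2+7+5+6 = 21 ballots; Plan D wins 21–8.
Plan D vs Proposal Red: 13 to 16, Proposal Red.
Plan D vs Plan A: 2+7+6 = 15 for Plan D, 14 for Plan A — Plan D by 15–14.
Plan D beats Plan E, Plan A; loses to Proposal Red — 2 pairwise wins.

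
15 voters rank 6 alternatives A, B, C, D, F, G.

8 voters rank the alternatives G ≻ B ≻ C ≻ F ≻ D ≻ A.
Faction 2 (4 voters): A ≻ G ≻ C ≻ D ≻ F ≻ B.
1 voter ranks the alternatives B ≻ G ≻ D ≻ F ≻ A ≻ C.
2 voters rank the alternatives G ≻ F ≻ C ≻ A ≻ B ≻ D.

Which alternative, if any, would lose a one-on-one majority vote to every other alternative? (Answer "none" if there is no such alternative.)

Pairwise majorities:
A vs B: A is ranked higher on 4+2 = 6 ballots, B on 9. B wins 9–6.
A vs C: A preferred on 4+1 = 5 ballots; C wins 10–5.
A vs D: D wins 9–6.
A vs F: 4 for A, 11 for F — F by 11–4.
A vs G: A is ranked higher on 4 ballots, G on 11. G wins 11–4.
B vs C: 8+1 = 9 for B, 6 for C — B by 9–6.
B vs D: B wins 11–4.
B vs F: 9 to 6, B.
B–G: G 14–1.
C vs D: C wins 14–1.
C–F: C 12–3.
C vs G: G wins 15–0.
D vs F: F, 10–5.
D vs G: G wins 15–0.
F vs G: F preferred on 0 ballots; G wins 15–0.
A loses to every other alternative — it is the Condorcet loser.

A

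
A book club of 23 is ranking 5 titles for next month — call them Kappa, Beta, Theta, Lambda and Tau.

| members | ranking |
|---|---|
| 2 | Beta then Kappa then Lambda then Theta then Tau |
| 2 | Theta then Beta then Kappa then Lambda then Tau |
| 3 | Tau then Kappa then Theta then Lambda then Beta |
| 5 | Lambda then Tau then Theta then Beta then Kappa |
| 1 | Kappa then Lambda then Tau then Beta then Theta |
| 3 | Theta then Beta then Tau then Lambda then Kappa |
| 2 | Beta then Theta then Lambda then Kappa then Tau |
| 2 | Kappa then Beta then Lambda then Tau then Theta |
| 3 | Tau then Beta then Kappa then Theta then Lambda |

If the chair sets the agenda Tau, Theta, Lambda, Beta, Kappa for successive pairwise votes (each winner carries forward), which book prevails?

Round 1: Tau vs Theta — 14–9, Tau advances.
Round 2: Tau vs Lambda — 9–14, Lambda advances.
Round 3: Lambda vs Beta — 9–14, Beta advances.
Round 4: Beta vs Kappa — 17–6, Beta advances.
The agenda winner is Beta.

Beta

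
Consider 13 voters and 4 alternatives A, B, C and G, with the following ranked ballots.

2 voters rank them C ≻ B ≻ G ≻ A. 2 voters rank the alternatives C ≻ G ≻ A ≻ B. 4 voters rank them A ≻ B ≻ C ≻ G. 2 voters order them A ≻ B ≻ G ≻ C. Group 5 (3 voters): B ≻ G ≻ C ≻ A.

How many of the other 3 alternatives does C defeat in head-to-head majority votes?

C against each rival (13 voters):
C vs A: C preferred on 2+2+3 = 7 ballots; C wins 7–6.
C vs B: B, 9–4.
C vs G: 2+2+4 = 8 for C, 5 for G — C by 8–5.
C beats A, G; loses to B — 2 pairwise wins.

2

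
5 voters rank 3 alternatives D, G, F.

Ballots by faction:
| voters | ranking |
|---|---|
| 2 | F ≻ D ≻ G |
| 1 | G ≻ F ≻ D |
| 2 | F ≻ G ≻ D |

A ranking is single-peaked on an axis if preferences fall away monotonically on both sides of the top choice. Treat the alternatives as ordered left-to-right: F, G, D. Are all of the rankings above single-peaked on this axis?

no

Axis positions: F=1, G=2, D=3.
Faction 1: ranking walks positions 1-3-2; D is ranked above G even though G lies between D and the peak F on the axis — preferences dip and rise again. Not single-peaked.
Faction 2 (peak G at position 2): ranking walks positions 2-1-3, expanding outward from the peak — single-peaked.
Faction 3 (peak F at position 1): ranking walks positions 1-2-3, expanding outward from the peak — single-peaked.
Faction 1 violates single-peakedness, so the profile is not single-peaked on this axis.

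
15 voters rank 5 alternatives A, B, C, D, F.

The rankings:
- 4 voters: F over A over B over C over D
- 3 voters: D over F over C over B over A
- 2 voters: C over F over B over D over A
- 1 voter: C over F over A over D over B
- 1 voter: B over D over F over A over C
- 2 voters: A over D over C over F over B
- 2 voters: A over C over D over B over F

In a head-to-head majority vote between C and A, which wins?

A

Ballots ranking C above A: 3 + 2 + 1 = 6.
Ballots ranking A above C: 15 − 6 = 9.
A wins the head-to-head 9–6.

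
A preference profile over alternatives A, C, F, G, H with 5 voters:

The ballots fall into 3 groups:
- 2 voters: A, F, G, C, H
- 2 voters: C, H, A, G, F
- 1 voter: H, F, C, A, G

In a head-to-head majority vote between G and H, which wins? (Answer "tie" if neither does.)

Ballots ranking G above H: 2.
Ballots ranking H above G: 5 − 2 = 3.
H wins the head-to-head 3–2.

H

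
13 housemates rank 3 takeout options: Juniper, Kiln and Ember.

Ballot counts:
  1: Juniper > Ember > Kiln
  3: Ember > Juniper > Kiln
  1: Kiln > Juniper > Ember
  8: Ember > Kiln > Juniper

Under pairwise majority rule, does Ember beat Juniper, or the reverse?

Ballots ranking Ember above Juniper: 3 + 8 = 11.
Ballots ranking Juniper above Ember: 13 − 11 = 2.
Ember wins the head-to-head 11–2.

Ember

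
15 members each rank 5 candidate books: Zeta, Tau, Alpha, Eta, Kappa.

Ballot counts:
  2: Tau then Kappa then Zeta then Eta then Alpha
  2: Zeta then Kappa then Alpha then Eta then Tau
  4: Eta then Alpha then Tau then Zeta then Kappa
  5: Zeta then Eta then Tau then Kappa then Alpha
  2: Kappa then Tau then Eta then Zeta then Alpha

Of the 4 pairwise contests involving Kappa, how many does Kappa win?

Kappa against each rival (15 members):
Kappa vs Zeta: Kappa preferred on 2+2 = 4 ballots; Zeta wins 11–4.
Kappa vs Tau: 2+2 = 4 for Kappa, 11 for Tau — Tau by 11–4.
Kappa vs Alpha: 2+2+5+2 = 11 for Kappa, 4 for Alpha — Kappa by 11–4.
Kappa vs Eta: Eta, 9–6.
Kappa beats Alpha; loses to Zeta, Tau, Eta — 1 pairwise win.

1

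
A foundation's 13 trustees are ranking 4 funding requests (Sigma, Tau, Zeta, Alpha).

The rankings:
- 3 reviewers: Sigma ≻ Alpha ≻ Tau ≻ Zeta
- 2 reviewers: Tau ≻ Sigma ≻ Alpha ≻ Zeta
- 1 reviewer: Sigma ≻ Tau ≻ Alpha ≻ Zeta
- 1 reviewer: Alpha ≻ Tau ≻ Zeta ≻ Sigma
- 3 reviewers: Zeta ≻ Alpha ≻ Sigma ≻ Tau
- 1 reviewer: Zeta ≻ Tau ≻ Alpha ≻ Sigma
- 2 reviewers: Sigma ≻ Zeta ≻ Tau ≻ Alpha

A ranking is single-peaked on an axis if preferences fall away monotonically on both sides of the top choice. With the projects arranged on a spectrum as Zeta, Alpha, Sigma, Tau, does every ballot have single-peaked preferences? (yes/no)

no

Axis positions: Zeta=1, Alpha=2, Sigma=3, Tau=4.
Faction 1 (peak Sigma at position 3): ranking walks positions 3-2-4-1, expanding outward from the peak — single-peaked.
Faction 2 (peak Tau at position 4): ranking walks positions 4-3-2-1, expanding outward from the peak — single-peaked.
Faction 3 (peak Sigma at position 3): ranking walks positions 3-4-2-1, expanding outward from the peak — single-peaked.
Faction 4: ranking walks positions 2-4-1-3; Tau is ranked above Sigma even though Sigma lies between Tau and the peak Alpha on the axis — preferences dip and rise again. Not single-peaked.
Faction 5 (peak Zeta at position 1): ranking walks positions 1-2-3-4, expanding outward from the peak — single-peaked.
Faction 6: ranking walks positions 1-4-2-3; Tau is ranked above Alpha even though Alpha lies between Tau and the peak Zeta on the axis — preferences dip and rise again. Not single-peaked.
Faction 7: ranking walks positions 3-1-4-2; Zeta is ranked above Alpha even though Alpha lies between Zeta and the peak Sigma on the axis — preferences dip and rise again. Not single-peaked.
Faction 4 violates single-peakedness, so the profile is not single-peaked on this axis.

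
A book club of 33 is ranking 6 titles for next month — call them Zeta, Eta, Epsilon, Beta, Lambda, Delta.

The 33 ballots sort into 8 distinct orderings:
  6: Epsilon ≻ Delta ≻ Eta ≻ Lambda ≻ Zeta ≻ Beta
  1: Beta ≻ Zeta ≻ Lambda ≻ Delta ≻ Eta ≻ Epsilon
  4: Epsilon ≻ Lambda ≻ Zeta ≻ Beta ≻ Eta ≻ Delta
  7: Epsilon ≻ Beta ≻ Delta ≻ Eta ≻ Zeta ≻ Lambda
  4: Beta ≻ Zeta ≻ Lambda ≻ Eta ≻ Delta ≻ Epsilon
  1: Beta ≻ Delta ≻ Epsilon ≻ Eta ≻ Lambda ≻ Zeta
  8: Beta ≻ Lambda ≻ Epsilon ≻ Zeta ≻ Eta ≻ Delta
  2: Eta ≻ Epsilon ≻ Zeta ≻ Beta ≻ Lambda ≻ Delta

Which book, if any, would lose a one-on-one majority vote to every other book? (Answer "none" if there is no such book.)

Pairwise majorities:
Zeta vs Eta: 1+4+4+8 = 17 for Zeta, 16 for Eta — Zeta by 17–16.
Zeta vs Epsilon: Epsilon, 28–5.
Zeta vs Beta: Zeta is ranked higher on 6+4+2 = 12 ballots, Beta on 21. Beta wins 21–12.
Zeta vs Lambda: Zeta preferred on 1+7+4+2 = 14 ballots; Lambda wins 19–14.
Zeta vs Delta: Zeta preferred on 1+4+4+8+2 = 19 ballots; Zeta wins 19–14.
Eta vs Epsilon: Eta is ranked higher on 1+4+2 = 7 ballots, Epsilon on 26. Epsilon wins 26–7.
Eta vs Beta: Eta is ranked higher on 6+2 = 8 ballots, Beta on 25. Beta wins 25–8.
Eta vs Lambda: 6+7+1+2 = 16 for Eta, 17 for Lambda — Lambda by 17–16.
Eta vs Delta: Eta, 18–15.
Epsilon vs Beta: Epsilon, 19–14.
Epsilon vs Lambda: 20 to 13, Epsilon.
Epsilon vs Delta: Epsilon wins 27–6.
Beta vs Lambda: Beta wins 23–10.
Beta vs Delta: Beta preferred on 27 ballots; Beta wins 27–6.
Lambda vs Delta: Lambda is ranked higher on 1+4+4+8+2 = 19 ballots, Delta on 14. Lambda wins 19–14.
Delta is beaten in every head-to-head and is the Condorcet loser.

Delta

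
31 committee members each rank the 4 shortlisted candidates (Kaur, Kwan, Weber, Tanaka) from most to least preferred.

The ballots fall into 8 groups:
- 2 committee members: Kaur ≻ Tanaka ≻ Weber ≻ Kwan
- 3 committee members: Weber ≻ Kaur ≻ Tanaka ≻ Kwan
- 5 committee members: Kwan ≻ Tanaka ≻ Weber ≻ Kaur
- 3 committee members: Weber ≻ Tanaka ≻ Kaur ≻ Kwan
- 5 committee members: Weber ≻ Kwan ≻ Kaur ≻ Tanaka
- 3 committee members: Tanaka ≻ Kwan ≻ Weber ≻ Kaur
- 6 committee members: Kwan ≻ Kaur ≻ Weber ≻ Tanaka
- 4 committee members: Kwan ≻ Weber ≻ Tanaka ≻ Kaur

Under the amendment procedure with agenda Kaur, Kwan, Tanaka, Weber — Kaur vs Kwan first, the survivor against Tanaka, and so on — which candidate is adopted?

Kwan

Round 1: Kaur vs Kwan — 8–23, Kwan advances.
Round 2: Kwan vs Tanaka — 20–11, Kwan advances.
Round 3: Kwan vs Weber — 18–13, Kwan advances.
Kwan survives the agenda.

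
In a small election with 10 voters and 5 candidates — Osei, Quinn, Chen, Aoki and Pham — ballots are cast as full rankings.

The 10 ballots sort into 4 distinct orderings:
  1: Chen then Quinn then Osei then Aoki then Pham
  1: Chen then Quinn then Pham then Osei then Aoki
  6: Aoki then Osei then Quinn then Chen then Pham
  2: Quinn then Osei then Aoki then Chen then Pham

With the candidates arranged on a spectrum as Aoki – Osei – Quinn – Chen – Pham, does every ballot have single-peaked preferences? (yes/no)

yes

Axis positions: Aoki=1, Osei=2, Quinn=3, Chen=4, Pham=5.
Group 1 (peak Chen at position 4): ranking walks positions 4-3-2-1-5, expanding outward from the peak — single-peaked.
Group 2 (peak Chen at position 4): ranking walks positions 4-3-5-2-1, expanding outward from the peak — single-peaked.
Group 3 (peak Aoki at position 1): ranking walks positions 1-2-3-4-5, expanding outward from the peak — single-peaked.
Group 4 (peak Quinn at position 3): ranking walks positions 3-2-1-4-5, expanding outward from the peak — single-peaked.
Every ranking is single-peaked on this axis.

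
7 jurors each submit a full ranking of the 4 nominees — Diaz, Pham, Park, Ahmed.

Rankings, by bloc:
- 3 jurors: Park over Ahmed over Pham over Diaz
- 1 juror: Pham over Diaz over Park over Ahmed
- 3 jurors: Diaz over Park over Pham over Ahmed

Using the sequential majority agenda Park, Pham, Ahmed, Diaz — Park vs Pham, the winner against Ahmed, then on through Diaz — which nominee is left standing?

Diaz

Round 1: Park vs Pham — 6–1, Park advances.
Round 2: Park vs Ahmed — 7–0, Park advances.
Round 3: Park vs Diaz — 3–4, Diaz advances.
The agenda winner is Diaz.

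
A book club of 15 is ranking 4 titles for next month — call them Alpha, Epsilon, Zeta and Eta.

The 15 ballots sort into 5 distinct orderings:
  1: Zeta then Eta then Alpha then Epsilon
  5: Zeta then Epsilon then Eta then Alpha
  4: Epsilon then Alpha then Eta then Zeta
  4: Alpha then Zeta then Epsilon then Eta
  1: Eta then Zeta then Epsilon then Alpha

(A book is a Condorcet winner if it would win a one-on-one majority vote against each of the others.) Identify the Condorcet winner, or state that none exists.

Head-to-head results (15 members):
Alpha vs Epsilon: Alpha preferred on 1+4 = 5 ballots; Epsilon wins 10–5.
Alpha vs Zeta: Alpha is ranked higher on 4+4 = 8 ballots, Zeta on 7. Alpha wins 8–7.
Alpha vs Eta: Alpha preferred on 4+4 = 8 ballots; Alpha wins 8–7.
Epsilon vs Zeta: Zeta, 11–4.
Epsilon vs Eta: Epsilon preferred on 5+4+4 = 13 ballots; Epsilon wins 13–2.
Zeta vs Eta: Zeta wins 10–5.
Each book drops at least one matchup (Alpha loses to Epsilon; Epsilon loses to Zeta; Zeta loses to Alpha; Eta loses to Alpha); the cycle Alpha beats Zeta beats Epsilon beats Alpha rules out a Condorcet winner.

none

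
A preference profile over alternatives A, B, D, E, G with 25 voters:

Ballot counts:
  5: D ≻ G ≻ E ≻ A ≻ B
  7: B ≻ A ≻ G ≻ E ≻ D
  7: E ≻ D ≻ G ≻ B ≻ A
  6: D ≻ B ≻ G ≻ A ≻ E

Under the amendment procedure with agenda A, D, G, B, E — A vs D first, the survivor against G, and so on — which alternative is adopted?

Round 1: A vs D — 7–18, D advances.
Round 2: D vs G — 18–7, D advances.
Round 3: D vs B — 18–7, D advances.
Round 4: D vs E — 11–14, E advances.
E survives the agenda.

E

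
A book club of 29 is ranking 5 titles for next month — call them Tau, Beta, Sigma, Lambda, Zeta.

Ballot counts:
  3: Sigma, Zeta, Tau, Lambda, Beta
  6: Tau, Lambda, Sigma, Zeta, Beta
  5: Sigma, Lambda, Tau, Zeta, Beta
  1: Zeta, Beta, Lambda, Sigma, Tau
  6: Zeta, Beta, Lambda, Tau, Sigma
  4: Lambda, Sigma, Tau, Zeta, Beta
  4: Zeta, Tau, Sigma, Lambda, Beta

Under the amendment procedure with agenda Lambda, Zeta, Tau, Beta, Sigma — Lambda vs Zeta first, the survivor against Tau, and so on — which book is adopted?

Round 1: Lambda vs Zeta — 15–14, Lambda advances.
Round 2: Lambda vs Tau — 16–13, Lambda advances.
Round 3: Lambda vs Beta — 22–7, Lambda advances.
Round 4: Lambda vs Sigma — 17–12, Lambda advances.
The agenda winner is Lambda.

Lambda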